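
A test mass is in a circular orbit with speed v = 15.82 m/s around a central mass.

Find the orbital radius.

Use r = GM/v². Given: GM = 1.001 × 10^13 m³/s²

For a circular orbit, v² = GM / r, so r = GM / v².
r = 1.001e+13 / (15.82)² m ≈ 4e+10 m = 40 Gm.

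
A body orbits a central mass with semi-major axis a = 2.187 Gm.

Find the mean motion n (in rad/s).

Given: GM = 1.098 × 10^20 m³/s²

Convert to SI: a = 2.187 Gm = 2.187e+09 m.
n = √(GM / a³).
n = √(1.098e+20 / (2.187e+09)³) rad/s ≈ 0.0001025 rad/s.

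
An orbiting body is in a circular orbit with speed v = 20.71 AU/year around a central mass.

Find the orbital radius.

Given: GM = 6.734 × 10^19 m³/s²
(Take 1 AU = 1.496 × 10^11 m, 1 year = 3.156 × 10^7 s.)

Convert to SI: v = 20.71 AU/year = 98169.1 m/s.
For a circular orbit, v² = GM / r, so r = GM / v².
r = 6.734e+19 / (98169.1)² m ≈ 6.988e+09 m = 0.04671 AU.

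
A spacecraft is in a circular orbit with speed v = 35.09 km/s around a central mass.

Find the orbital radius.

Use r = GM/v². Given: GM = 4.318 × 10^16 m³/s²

Convert to SI: v = 35.09 km/s = 35090 m/s.
For a circular orbit, v² = GM / r, so r = GM / v².
r = 4.318e+16 / (35090)² m ≈ 3.507e+07 m = 35.07 Mm.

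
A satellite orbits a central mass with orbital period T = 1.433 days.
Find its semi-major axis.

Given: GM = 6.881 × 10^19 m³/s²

Convert to SI: T = 1.433 days = 123811 s.
Invert Kepler's third law: a = (GM · T² / (4π²))^(1/3).
Substituting T = 123811 s and GM = 6.881e+19 m³/s²:
a = (6.881e+19 · (123811)² / (4π²))^(1/3) m
a ≈ 2.99e+09 m = 2.99 × 10^9 m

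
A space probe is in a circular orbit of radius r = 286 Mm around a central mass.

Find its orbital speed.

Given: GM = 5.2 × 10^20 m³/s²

Convert to SI: r = 286 Mm = 2.86e+08 m.
For a circular orbit, gravity supplies the centripetal force, so v = √(GM / r).
v = √(5.2e+20 / 2.86e+08) m/s ≈ 1.348e+06 m/s = 1348 km/s.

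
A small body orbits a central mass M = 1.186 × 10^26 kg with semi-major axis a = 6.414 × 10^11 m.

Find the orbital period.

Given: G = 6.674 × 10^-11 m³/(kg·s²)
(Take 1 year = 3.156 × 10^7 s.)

GM = G · M = 6.674e-11 · 1.186e+26 = 7.91536e+15 m³/s².
Kepler's third law: T = 2π √(a³ / GM).
Substituting a = 6.414e+11 m and GM = 7.91536e+15 m³/s²:
T = 2π √((6.414e+11)³ / 7.91536e+15) s
T ≈ 3.628e+10 s = 1149 years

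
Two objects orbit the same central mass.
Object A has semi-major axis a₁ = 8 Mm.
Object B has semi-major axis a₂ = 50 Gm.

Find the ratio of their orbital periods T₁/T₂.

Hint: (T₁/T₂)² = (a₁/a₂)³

Convert to SI: a₁ = 8 Mm = 8e+06 m; a₂ = 50 Gm = 5e+10 m.
From Kepler's third law, (T₁/T₂)² = (a₁/a₂)³, so T₁/T₂ = (a₁/a₂)^(3/2).
a₁/a₂ = 8e+06 / 5e+10 = 0.00016.
T₁/T₂ = (0.00016)^(3/2) ≈ 2.024e-06.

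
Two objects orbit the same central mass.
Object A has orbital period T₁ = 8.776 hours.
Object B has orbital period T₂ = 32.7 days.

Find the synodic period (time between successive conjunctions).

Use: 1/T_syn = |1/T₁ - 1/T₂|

Convert to SI: T₁ = 8.776 hours = 31593.6 s; T₂ = 32.7 days = 2.82528e+06 s.
T_syn = |T₁ · T₂ / (T₁ − T₂)|.
T_syn = |31593.6 · 2.82528e+06 / (31593.6 − 2.82528e+06)| s ≈ 3.195e+04 s = 8.875 hours.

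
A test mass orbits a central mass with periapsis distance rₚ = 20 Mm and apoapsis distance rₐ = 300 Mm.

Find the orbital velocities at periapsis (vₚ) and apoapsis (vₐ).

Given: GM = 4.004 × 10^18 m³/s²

Convert to SI: rₚ = 20 Mm = 2e+07 m; rₐ = 300 Mm = 3e+08 m.
Use the vis-viva equation v² = GM(2/r − 1/a) with a = (rₚ + rₐ)/2 = (2e+07 + 3e+08)/2 = 1.6e+08 m.
vₚ = √(GM · (2/rₚ − 1/a)) = √(4.004e+18 · (2/2e+07 − 1/1.6e+08)) m/s ≈ 6.127e+05 m/s = 612.7 km/s.
vₐ = √(GM · (2/rₐ − 1/a)) = √(4.004e+18 · (2/3e+08 − 1/1.6e+08)) m/s ≈ 4.085e+04 m/s = 40.85 km/s.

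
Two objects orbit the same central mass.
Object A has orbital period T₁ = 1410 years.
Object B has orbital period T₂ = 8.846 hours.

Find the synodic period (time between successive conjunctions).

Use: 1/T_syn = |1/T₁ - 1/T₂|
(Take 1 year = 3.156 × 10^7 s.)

Convert to SI: T₁ = 1410 years = 4.44996e+10 s; T₂ = 8.846 hours = 31845.6 s.
T_syn = |T₁ · T₂ / (T₁ − T₂)|.
T_syn = |4.44996e+10 · 31845.6 / (4.44996e+10 − 31845.6)| s ≈ 3.185e+04 s = 8.846 hours.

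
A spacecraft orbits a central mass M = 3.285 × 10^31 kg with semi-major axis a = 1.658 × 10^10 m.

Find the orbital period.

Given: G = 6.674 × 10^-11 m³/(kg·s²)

GM = G · M = 6.674e-11 · 3.285e+31 = 2.19241e+21 m³/s².
Kepler's third law: T = 2π √(a³ / GM).
Substituting a = 1.658e+10 m and GM = 2.19241e+21 m³/s²:
T = 2π √((1.658e+10)³ / 2.19241e+21) s
T ≈ 2.865e+05 s = 3.316 days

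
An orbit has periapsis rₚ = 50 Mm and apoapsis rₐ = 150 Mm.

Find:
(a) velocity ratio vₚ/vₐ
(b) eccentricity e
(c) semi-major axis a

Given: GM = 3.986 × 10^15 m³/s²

Convert to SI: rₚ = 50 Mm = 5e+07 m; rₐ = 150 Mm = 1.5e+08 m.
(a) Conservation of angular momentum (rₚvₚ = rₐvₐ) gives vₚ/vₐ = rₐ/rₚ = 1.5e+08/5e+07 ≈ 3
(b) e = (rₐ − rₚ)/(rₐ + rₚ) = (1.5e+08 − 5e+07)/(1.5e+08 + 5e+07) ≈ 0.5
(c) a = (rₚ + rₐ)/2 = (5e+07 + 1.5e+08)/2 ≈ 1e+08 m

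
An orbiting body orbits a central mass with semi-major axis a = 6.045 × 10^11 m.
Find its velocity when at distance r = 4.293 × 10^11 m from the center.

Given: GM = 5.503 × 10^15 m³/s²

Vis-viva: v = √(GM · (2/r − 1/a)).
2/r − 1/a = 2/4.293e+11 − 1/6.045e+11 = 3.00449e-12 m⁻¹.
v = √(5.503e+15 · 3.00449e-12) m/s ≈ 128.6 m/s = 128.6 m/s.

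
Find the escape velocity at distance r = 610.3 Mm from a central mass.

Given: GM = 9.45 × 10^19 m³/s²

Convert to SI: r = 610.3 Mm = 6.103e+08 m.
Escape velocity comes from setting total energy to zero: ½v² − GM/r = 0 ⇒ v_esc = √(2GM / r).
v_esc = √(2 · 9.45e+19 / 6.103e+08) m/s ≈ 5.565e+05 m/s = 556.5 km/s.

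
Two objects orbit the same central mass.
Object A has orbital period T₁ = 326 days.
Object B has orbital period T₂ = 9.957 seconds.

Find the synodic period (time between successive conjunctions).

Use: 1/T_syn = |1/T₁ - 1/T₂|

Convert to SI: T₁ = 326 days = 2.81664e+07 s.
T_syn = |T₁ · T₂ / (T₁ − T₂)|.
T_syn = |2.81664e+07 · 9.957 / (2.81664e+07 − 9.957)| s ≈ 9.957 s = 9.957 seconds.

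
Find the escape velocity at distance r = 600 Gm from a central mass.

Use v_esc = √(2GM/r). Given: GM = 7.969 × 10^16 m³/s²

Convert to SI: r = 600 Gm = 6e+11 m.
Escape velocity comes from setting total energy to zero: ½v² − GM/r = 0 ⇒ v_esc = √(2GM / r).
v_esc = √(2 · 7.969e+16 / 6e+11) m/s ≈ 515.4 m/s = 515.4 m/s.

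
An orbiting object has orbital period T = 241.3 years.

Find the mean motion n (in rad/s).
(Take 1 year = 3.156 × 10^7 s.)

Convert to SI: T = 241.3 years = 7.61543e+09 s.
n = 2π / T.
n = 2π / 7.61543e+09 s ≈ 8.251e-10 rad/s.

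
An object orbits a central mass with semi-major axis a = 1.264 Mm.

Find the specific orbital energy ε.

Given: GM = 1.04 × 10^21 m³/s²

Convert to SI: a = 1.264 Mm = 1.264e+06 m.
ε = −GM / (2a).
ε = −1.04e+21 / (2 · 1.264e+06) J/kg ≈ -4.114e+14 J/kg = -4.114e+05 GJ/kg.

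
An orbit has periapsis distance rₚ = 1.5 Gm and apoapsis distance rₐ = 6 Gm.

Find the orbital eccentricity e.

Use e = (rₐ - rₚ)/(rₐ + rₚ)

Convert to SI: rₚ = 1.5 Gm = 1.5e+09 m; rₐ = 6 Gm = 6e+09 m.
e = (rₐ − rₚ) / (rₐ + rₚ).
e = (6e+09 − 1.5e+09) / (6e+09 + 1.5e+09) = 4.5e+09 / 7.5e+09 ≈ 0.6.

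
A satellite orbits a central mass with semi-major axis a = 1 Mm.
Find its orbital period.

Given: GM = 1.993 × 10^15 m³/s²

Convert to SI: a = 1 Mm = 1e+06 m.
Kepler's third law: T = 2π √(a³ / GM).
Substituting a = 1e+06 m and GM = 1.993e+15 m³/s²:
T = 2π √((1e+06)³ / 1.993e+15) s
T ≈ 140.7 s = 2.346 minutes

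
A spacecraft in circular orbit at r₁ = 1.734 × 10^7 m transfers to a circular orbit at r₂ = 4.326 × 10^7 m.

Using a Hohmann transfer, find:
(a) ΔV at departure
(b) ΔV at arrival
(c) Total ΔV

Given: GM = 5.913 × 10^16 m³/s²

Transfer semi-major axis: a_t = (r₁ + r₂)/2 = (1.734e+07 + 4.326e+07)/2 = 3.03e+07 m.
Circular speeds: v₁ = √(GM/r₁) = 58395.5 m/s, v₂ = √(GM/r₂) = 36971 m/s.
Transfer speeds (vis-viva v² = GM(2/r − 1/a_t)): v₁ᵗ = 69775.2 m/s, v₂ᵗ = 27968.2 m/s.
(a) ΔV₁ = |v₁ᵗ − v₁| ≈ 1.138e+04 m/s = 11.38 km/s.
(b) ΔV₂ = |v₂ − v₂ᵗ| ≈ 9003 m/s = 9.003 km/s.
(c) ΔV_total = ΔV₁ + ΔV₂ ≈ 2.038e+04 m/s = 20.38 km/s.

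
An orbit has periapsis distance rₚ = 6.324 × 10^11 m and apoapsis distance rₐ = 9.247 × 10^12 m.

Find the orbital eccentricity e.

e = (rₐ − rₚ) / (rₐ + rₚ).
e = (9.247e+12 − 6.324e+11) / (9.247e+12 + 6.324e+11) = 8.6146e+12 / 9.8794e+12 ≈ 0.872.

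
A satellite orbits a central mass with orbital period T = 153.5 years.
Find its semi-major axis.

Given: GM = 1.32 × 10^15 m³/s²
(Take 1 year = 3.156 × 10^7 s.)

Convert to SI: T = 153.5 years = 4.84446e+09 s.
Invert Kepler's third law: a = (GM · T² / (4π²))^(1/3).
Substituting T = 4.84446e+09 s and GM = 1.32e+15 m³/s²:
a = (1.32e+15 · (4.84446e+09)² / (4π²))^(1/3) m
a ≈ 9.224e+10 m = 92.24 Gm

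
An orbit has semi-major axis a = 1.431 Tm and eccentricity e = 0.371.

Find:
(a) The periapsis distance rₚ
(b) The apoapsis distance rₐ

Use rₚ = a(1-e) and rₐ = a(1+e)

Convert to SI: a = 1.431 Tm = 1.431e+12 m.
(a) rₚ = a(1 − e) = 1.431e+12 · (1 − 0.371) = 1.431e+12 · 0.629 ≈ 9.001e+11 m = 900.1 Gm.
(b) rₐ = a(1 + e) = 1.431e+12 · (1 + 0.371) = 1.431e+12 · 1.371 ≈ 1.962e+12 m = 1.962 Tm.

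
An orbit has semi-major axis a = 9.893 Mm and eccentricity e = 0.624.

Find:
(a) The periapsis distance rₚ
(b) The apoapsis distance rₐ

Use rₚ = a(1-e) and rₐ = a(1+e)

Convert to SI: a = 9.893 Mm = 9.893e+06 m.
(a) rₚ = a(1 − e) = 9.893e+06 · (1 − 0.624) = 9.893e+06 · 0.376 ≈ 3.72e+06 m = 3.72 Mm.
(b) rₐ = a(1 + e) = 9.893e+06 · (1 + 0.624) = 9.893e+06 · 1.624 ≈ 1.607e+07 m = 16.07 Mm.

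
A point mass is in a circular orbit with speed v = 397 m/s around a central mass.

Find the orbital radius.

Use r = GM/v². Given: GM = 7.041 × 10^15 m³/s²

For a circular orbit, v² = GM / r, so r = GM / v².
r = 7.041e+15 / (397)² m ≈ 4.467e+10 m = 44.67 Gm.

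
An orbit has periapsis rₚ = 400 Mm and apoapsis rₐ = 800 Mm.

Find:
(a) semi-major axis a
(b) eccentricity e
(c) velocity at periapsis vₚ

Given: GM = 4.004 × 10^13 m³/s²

Convert to SI: rₚ = 400 Mm = 4e+08 m; rₐ = 800 Mm = 8e+08 m.
(a) a = (rₚ + rₐ)/2 = (4e+08 + 8e+08)/2 ≈ 6e+08 m
(b) e = (rₐ − rₚ)/(rₐ + rₚ) = (8e+08 − 4e+08)/(8e+08 + 4e+08) ≈ 0.3333
(c) With a = (rₚ + rₐ)/2 = 6e+08 m, vₚ = √(GM (2/rₚ − 1/a)) = √(4.004e+13 · (2/4e+08 − 1/6e+08)) m/s ≈ 365.3 m/s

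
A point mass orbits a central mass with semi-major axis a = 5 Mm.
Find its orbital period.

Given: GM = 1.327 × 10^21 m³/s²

Convert to SI: a = 5 Mm = 5e+06 m.
Kepler's third law: T = 2π √(a³ / GM).
Substituting a = 5e+06 m and GM = 1.327e+21 m³/s²:
T = 2π √((5e+06)³ / 1.327e+21) s
T ≈ 1.928 s = 1.928 seconds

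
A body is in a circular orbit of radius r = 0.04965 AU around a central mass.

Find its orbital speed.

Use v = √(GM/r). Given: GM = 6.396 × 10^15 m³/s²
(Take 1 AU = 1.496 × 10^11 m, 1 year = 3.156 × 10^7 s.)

Convert to SI: r = 0.04965 AU = 7.42764e+09 m.
For a circular orbit, gravity supplies the centripetal force, so v = √(GM / r).
v = √(6.396e+15 / 7.42764e+09) m/s ≈ 928 m/s = 0.1958 AU/year.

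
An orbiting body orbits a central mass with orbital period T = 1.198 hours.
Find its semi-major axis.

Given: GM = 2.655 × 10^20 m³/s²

Convert to SI: T = 1.198 hours = 4312.8 s.
Invert Kepler's third law: a = (GM · T² / (4π²))^(1/3).
Substituting T = 4312.8 s and GM = 2.655e+20 m³/s²:
a = (2.655e+20 · (4312.8)² / (4π²))^(1/3) m
a ≈ 5.001e+08 m = 500.1 Mm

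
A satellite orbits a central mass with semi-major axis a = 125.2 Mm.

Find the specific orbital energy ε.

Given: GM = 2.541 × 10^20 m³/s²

Convert to SI: a = 125.2 Mm = 1.252e+08 m.
ε = −GM / (2a).
ε = −2.541e+20 / (2 · 1.252e+08) J/kg ≈ -1.015e+12 J/kg = -1015 GJ/kg.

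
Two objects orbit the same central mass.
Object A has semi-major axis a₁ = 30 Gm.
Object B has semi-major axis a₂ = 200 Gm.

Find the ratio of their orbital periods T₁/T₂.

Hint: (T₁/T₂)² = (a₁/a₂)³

Convert to SI: a₁ = 30 Gm = 3e+10 m; a₂ = 200 Gm = 2e+11 m.
From Kepler's third law, (T₁/T₂)² = (a₁/a₂)³, so T₁/T₂ = (a₁/a₂)^(3/2).
a₁/a₂ = 3e+10 / 2e+11 = 0.15.
T₁/T₂ = (0.15)^(3/2) ≈ 0.05809.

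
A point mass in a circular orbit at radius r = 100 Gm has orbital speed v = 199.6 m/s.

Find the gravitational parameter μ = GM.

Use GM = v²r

Convert to SI: r = 100 Gm = 1e+11 m.
For a circular orbit v² = GM/r, so GM = v² · r.
GM = (199.6)² · 1e+11 m³/s² ≈ 3.984e+15 m³/s² = 3.984 × 10^15 m³/s².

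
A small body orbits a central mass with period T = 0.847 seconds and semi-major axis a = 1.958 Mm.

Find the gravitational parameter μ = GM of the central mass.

Convert to SI: a = 1.958 Mm = 1.958e+06 m.
GM = 4π² · a³ / T².
GM = 4π² · (1.958e+06)³ / (0.847)² m³/s² ≈ 4.131e+20 m³/s² = 4.131 × 10^20 m³/s².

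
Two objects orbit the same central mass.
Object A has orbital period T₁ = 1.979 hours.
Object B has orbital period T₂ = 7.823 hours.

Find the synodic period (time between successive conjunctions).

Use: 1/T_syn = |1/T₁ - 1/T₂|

Convert to SI: T₁ = 1.979 hours = 7124.4 s; T₂ = 7.823 hours = 28162.8 s.
T_syn = |T₁ · T₂ / (T₁ − T₂)|.
T_syn = |7124.4 · 28162.8 / (7124.4 − 28162.8)| s ≈ 9537 s = 2.649 hours.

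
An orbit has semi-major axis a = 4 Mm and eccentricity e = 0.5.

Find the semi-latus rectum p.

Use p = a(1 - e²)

Convert to SI: a = 4 Mm = 4e+06 m.
p = a (1 − e²).
p = 4e+06 · (1 − (0.5)²) = 4e+06 · 0.75 ≈ 3e+06 m = 3 Mm.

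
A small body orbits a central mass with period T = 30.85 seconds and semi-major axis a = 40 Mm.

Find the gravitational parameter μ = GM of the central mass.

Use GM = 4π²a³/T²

Convert to SI: a = 40 Mm = 4e+07 m.
GM = 4π² · a³ / T².
GM = 4π² · (4e+07)³ / (30.85)² m³/s² ≈ 2.655e+21 m³/s² = 2.655 × 10^21 m³/s².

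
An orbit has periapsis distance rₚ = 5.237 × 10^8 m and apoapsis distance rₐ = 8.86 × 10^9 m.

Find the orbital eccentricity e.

e = (rₐ − rₚ) / (rₐ + rₚ).
e = (8.86e+09 − 5.237e+08) / (8.86e+09 + 5.237e+08) = 8.3363e+09 / 9.3837e+09 ≈ 0.8884.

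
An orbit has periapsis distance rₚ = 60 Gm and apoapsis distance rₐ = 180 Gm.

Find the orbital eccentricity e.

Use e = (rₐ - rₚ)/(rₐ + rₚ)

Convert to SI: rₚ = 60 Gm = 6e+10 m; rₐ = 180 Gm = 1.8e+11 m.
e = (rₐ − rₚ) / (rₐ + rₚ).
e = (1.8e+11 − 6e+10) / (1.8e+11 + 6e+10) = 1.2e+11 / 2.4e+11 ≈ 0.5.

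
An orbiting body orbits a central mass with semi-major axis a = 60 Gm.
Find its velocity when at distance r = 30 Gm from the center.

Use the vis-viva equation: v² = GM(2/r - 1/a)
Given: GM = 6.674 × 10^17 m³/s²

Convert to SI: a = 60 Gm = 6e+10 m; r = 30 Gm = 3e+10 m.
Vis-viva: v = √(GM · (2/r − 1/a)).
2/r − 1/a = 2/3e+10 − 1/6e+10 = 5e-11 m⁻¹.
v = √(6.674e+17 · 5e-11) m/s ≈ 5777 m/s = 5.777 km/s.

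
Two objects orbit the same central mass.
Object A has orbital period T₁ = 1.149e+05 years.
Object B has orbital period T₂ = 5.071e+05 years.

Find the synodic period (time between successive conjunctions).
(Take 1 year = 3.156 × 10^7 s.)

Convert to SI: T₁ = 1.149e+05 years = 3.62624e+12 s; T₂ = 5.071e+05 years = 1.60041e+13 s.
T_syn = |T₁ · T₂ / (T₁ − T₂)|.
T_syn = |3.62624e+12 · 1.60041e+13 / (3.62624e+12 − 1.60041e+13)| s ≈ 4.689e+12 s = 1.486e+05 years.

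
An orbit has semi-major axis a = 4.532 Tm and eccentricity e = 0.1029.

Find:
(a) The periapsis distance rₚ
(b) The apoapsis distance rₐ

Convert to SI: a = 4.532 Tm = 4.532e+12 m.
(a) rₚ = a(1 − e) = 4.532e+12 · (1 − 0.1029) = 4.532e+12 · 0.8971 ≈ 4.066e+12 m = 4.066 Tm.
(b) rₐ = a(1 + e) = 4.532e+12 · (1 + 0.1029) = 4.532e+12 · 1.1029 ≈ 4.998e+12 m = 4.998 Tm.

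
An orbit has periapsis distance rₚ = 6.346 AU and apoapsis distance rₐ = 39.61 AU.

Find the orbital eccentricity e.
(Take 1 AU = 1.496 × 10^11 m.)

Convert to SI: rₚ = 6.346 AU = 9.49362e+11 m; rₐ = 39.61 AU = 5.92566e+12 m.
e = (rₐ − rₚ) / (rₐ + rₚ).
e = (5.92566e+12 − 9.49362e+11) / (5.92566e+12 + 9.49362e+11) = 4.97629e+12 / 6.87502e+12 ≈ 0.7238.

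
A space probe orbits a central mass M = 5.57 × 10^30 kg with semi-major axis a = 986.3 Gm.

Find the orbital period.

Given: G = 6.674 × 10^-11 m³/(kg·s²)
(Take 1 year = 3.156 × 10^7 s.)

Convert to SI: a = 986.3 Gm = 9.863e+11 m.
GM = G · M = 6.674e-11 · 5.57e+30 = 3.71742e+20 m³/s².
Kepler's third law: T = 2π √(a³ / GM).
Substituting a = 9.863e+11 m and GM = 3.71742e+20 m³/s²:
T = 2π √((9.863e+11)³ / 3.71742e+20) s
T ≈ 3.192e+08 s = 10.11 years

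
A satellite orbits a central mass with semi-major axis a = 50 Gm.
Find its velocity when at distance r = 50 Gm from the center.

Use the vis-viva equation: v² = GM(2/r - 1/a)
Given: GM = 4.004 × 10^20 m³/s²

Convert to SI: a = 50 Gm = 5e+10 m; r = 50 Gm = 5e+10 m.
Vis-viva: v = √(GM · (2/r − 1/a)).
2/r − 1/a = 2/5e+10 − 1/5e+10 = 2e-11 m⁻¹.
v = √(4.004e+20 · 2e-11) m/s ≈ 8.949e+04 m/s = 89.49 km/s.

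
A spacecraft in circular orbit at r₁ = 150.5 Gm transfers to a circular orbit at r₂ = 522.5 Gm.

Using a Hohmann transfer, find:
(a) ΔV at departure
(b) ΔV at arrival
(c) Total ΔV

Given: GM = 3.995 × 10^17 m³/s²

Convert to SI: r₁ = 150.5 Gm = 1.505e+11 m; r₂ = 522.5 Gm = 5.225e+11 m.
Transfer semi-major axis: a_t = (r₁ + r₂)/2 = (1.505e+11 + 5.225e+11)/2 = 3.365e+11 m.
Circular speeds: v₁ = √(GM/r₁) = 1629.26 m/s, v₂ = √(GM/r₂) = 874.41 m/s.
Transfer speeds (vis-viva v² = GM(2/r − 1/a_t)): v₁ᵗ = 2030.21 m/s, v₂ᵗ = 584.778 m/s.
(a) ΔV₁ = |v₁ᵗ − v₁| ≈ 400.9 m/s = 400.9 m/s.
(b) ΔV₂ = |v₂ − v₂ᵗ| ≈ 289.6 m/s = 289.6 m/s.
(c) ΔV_total = ΔV₁ + ΔV₂ ≈ 690.6 m/s = 690.6 m/s.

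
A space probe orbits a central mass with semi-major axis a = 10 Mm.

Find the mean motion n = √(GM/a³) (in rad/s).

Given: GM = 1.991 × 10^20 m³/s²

Convert to SI: a = 10 Mm = 1e+07 m.
n = √(GM / a³).
n = √(1.991e+20 / (1e+07)³) rad/s ≈ 0.4462 rad/s.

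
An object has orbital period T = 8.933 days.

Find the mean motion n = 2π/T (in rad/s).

Convert to SI: T = 8.933 days = 771811 s.
n = 2π / T.
n = 2π / 771811 s ≈ 8.141e-06 rad/s.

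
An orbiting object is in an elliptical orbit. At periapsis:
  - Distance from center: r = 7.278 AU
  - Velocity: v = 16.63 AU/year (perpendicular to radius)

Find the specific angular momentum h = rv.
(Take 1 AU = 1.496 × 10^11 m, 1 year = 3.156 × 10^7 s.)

Convert to SI: r = 7.278 AU = 1.08879e+12 m; v = 16.63 AU/year = 78829.2 m/s.
With v perpendicular to r, h = r · v.
h = 1.08879e+12 · 78829.2 m²/s ≈ 8.583e+16 m²/s.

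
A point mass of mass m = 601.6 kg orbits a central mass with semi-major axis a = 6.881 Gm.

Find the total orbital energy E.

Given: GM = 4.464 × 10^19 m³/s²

Convert to SI: a = 6.881 Gm = 6.881e+09 m.
E = −GMm / (2a).
E = −4.464e+19 · 601.6 / (2 · 6.881e+09) J ≈ -1.951e+12 J = -1.951 TJ.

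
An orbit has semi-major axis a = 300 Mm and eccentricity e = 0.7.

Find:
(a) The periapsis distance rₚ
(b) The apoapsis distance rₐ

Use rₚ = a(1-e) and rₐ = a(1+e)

Convert to SI: a = 300 Mm = 3e+08 m.
(a) rₚ = a(1 − e) = 3e+08 · (1 − 0.7) = 3e+08 · 0.3 ≈ 9e+07 m = 90 Mm.
(b) rₐ = a(1 + e) = 3e+08 · (1 + 0.7) = 3e+08 · 1.7 ≈ 5.1e+08 m = 510 Mm.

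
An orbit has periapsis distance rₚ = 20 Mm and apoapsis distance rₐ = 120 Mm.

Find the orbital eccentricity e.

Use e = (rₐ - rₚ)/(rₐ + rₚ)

Convert to SI: rₚ = 20 Mm = 2e+07 m; rₐ = 120 Mm = 1.2e+08 m.
e = (rₐ − rₚ) / (rₐ + rₚ).
e = (1.2e+08 − 2e+07) / (1.2e+08 + 2e+07) = 1e+08 / 1.4e+08 ≈ 0.7143.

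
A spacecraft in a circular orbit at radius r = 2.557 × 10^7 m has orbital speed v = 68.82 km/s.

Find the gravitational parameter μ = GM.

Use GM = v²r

Convert to SI: v = 68.82 km/s = 68820 m/s.
For a circular orbit v² = GM/r, so GM = v² · r.
GM = (68820)² · 2.557e+07 m³/s² ≈ 1.211e+17 m³/s² = 1.211 × 10^17 m³/s².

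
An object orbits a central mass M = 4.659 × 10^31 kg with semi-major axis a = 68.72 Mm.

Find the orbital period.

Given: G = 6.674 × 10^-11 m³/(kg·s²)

Convert to SI: a = 68.72 Mm = 6.872e+07 m.
GM = G · M = 6.674e-11 · 4.659e+31 = 3.10942e+21 m³/s².
Kepler's third law: T = 2π √(a³ / GM).
Substituting a = 6.872e+07 m and GM = 3.10942e+21 m³/s²:
T = 2π √((6.872e+07)³ / 3.10942e+21) s
T ≈ 64.19 s = 1.07 minutes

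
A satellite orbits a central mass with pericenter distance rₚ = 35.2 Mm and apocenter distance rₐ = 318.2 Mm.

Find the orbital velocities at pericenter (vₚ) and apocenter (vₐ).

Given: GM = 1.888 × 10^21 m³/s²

Convert to SI: rₚ = 35.2 Mm = 3.52e+07 m; rₐ = 318.2 Mm = 3.182e+08 m.
Use the vis-viva equation v² = GM(2/r − 1/a) with a = (rₚ + rₐ)/2 = (3.52e+07 + 3.182e+08)/2 = 1.767e+08 m.
vₚ = √(GM · (2/rₚ − 1/a)) = √(1.888e+21 · (2/3.52e+07 − 1/1.767e+08)) m/s ≈ 9.828e+06 m/s = 9828 km/s.
vₐ = √(GM · (2/rₐ − 1/a)) = √(1.888e+21 · (2/3.182e+08 − 1/1.767e+08)) m/s ≈ 1.087e+06 m/s = 1087 km/s.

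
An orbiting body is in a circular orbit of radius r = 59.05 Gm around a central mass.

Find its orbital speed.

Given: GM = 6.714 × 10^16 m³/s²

Convert to SI: r = 59.05 Gm = 5.905e+10 m.
For a circular orbit, gravity supplies the centripetal force, so v = √(GM / r).
v = √(6.714e+16 / 5.905e+10) m/s ≈ 1066 m/s = 1.066 km/s.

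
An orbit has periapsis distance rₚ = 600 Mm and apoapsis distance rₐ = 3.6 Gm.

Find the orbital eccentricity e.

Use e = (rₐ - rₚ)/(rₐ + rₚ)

Convert to SI: rₚ = 600 Mm = 6e+08 m; rₐ = 3.6 Gm = 3.6e+09 m.
e = (rₐ − rₚ) / (rₐ + rₚ).
e = (3.6e+09 − 6e+08) / (3.6e+09 + 6e+08) = 3e+09 / 4.2e+09 ≈ 0.7143.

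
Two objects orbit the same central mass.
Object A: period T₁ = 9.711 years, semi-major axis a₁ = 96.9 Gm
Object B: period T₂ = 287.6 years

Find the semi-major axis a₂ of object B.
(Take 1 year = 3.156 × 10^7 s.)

Convert to SI: T₁ = 9.711 years = 3.06479e+08 s; a₁ = 96.9 Gm = 9.69e+10 m; T₂ = 287.6 years = 9.07666e+09 s.
Kepler's third law: (T₁/T₂)² = (a₁/a₂)³ ⇒ a₂ = a₁ · (T₂/T₁)^(2/3).
T₂/T₁ = 9.07666e+09 / 3.06479e+08 = 29.6159.
a₂ = 9.69e+10 · (29.6159)^(2/3) m ≈ 9.276e+11 m = 927.6 Gm.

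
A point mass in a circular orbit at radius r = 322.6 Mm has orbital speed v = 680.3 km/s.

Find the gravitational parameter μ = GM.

Convert to SI: r = 322.6 Mm = 3.226e+08 m; v = 680.3 km/s = 680300 m/s.
For a circular orbit v² = GM/r, so GM = v² · r.
GM = (680300)² · 3.226e+08 m³/s² ≈ 1.493e+20 m³/s² = 1.493 × 10^20 m³/s².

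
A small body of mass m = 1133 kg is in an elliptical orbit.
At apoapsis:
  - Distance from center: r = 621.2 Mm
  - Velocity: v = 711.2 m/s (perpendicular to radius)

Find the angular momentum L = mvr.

Convert to SI: r = 621.2 Mm = 6.212e+08 m.
Since v is perpendicular to r, L = m · v · r.
L = 1133 · 711.2 · 6.212e+08 kg·m²/s ≈ 5.006e+14 kg·m²/s.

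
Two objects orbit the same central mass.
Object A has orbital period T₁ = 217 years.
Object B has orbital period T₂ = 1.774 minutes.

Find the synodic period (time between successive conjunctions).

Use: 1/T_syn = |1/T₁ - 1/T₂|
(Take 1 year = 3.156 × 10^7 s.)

Convert to SI: T₁ = 217 years = 6.84852e+09 s; T₂ = 1.774 minutes = 106.44 s.
T_syn = |T₁ · T₂ / (T₁ − T₂)|.
T_syn = |6.84852e+09 · 106.44 / (6.84852e+09 − 106.44)| s ≈ 106.4 s = 1.774 minutes.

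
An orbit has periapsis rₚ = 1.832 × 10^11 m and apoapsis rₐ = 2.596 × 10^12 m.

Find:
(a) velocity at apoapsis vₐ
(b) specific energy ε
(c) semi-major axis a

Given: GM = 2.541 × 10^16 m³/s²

(a) With a = (rₚ + rₐ)/2 = 1.3896e+12 m, vₐ = √(GM (2/rₐ − 1/a)) = √(2.541e+16 · (2/2.596e+12 − 1/1.3896e+12)) m/s ≈ 35.92 m/s
(b) With a = (rₚ + rₐ)/2 = 1.3896e+12 m, ε = −GM/(2a) = −2.541e+16/(2 · 1.3896e+12) J/kg ≈ -9143 J/kg
(c) a = (rₚ + rₐ)/2 = (1.832e+11 + 2.596e+12)/2 ≈ 1.39e+12 m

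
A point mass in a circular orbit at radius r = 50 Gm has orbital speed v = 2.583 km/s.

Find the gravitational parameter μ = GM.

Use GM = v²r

Convert to SI: r = 50 Gm = 5e+10 m; v = 2.583 km/s = 2583 m/s.
For a circular orbit v² = GM/r, so GM = v² · r.
GM = (2583)² · 5e+10 m³/s² ≈ 3.336e+17 m³/s² = 3.336 × 10^17 m³/s².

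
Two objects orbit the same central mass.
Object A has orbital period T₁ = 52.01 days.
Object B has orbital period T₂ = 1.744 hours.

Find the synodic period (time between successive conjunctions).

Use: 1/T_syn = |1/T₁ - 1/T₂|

Convert to SI: T₁ = 52.01 days = 4.49366e+06 s; T₂ = 1.744 hours = 6278.4 s.
T_syn = |T₁ · T₂ / (T₁ − T₂)|.
T_syn = |4.49366e+06 · 6278.4 / (4.49366e+06 − 6278.4)| s ≈ 6287 s = 1.746 hours.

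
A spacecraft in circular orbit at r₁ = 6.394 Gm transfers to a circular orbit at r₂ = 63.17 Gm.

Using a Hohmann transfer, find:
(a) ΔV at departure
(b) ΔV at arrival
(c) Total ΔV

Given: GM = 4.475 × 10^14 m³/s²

Convert to SI: r₁ = 6.394 Gm = 6.394e+09 m; r₂ = 63.17 Gm = 6.317e+10 m.
Transfer semi-major axis: a_t = (r₁ + r₂)/2 = (6.394e+09 + 6.317e+10)/2 = 3.4782e+10 m.
Circular speeds: v₁ = √(GM/r₁) = 264.551 m/s, v₂ = √(GM/r₂) = 84.1669 m/s.
Transfer speeds (vis-viva v² = GM(2/r − 1/a_t)): v₁ᵗ = 356.524 m/s, v₂ᵗ = 36.0869 m/s.
(a) ΔV₁ = |v₁ᵗ − v₁| ≈ 91.97 m/s = 91.97 m/s.
(b) ΔV₂ = |v₂ − v₂ᵗ| ≈ 48.08 m/s = 48.08 m/s.
(c) ΔV_total = ΔV₁ + ΔV₂ ≈ 140.1 m/s = 140.1 m/s.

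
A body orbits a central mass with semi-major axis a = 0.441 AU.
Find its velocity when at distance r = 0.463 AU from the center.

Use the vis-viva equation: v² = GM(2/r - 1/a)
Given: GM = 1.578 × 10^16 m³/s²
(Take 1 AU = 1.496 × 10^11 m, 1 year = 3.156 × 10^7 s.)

Convert to SI: a = 0.441 AU = 6.59736e+10 m; r = 0.463 AU = 6.92648e+10 m.
Vis-viva: v = √(GM · (2/r − 1/a)).
2/r − 1/a = 2/6.92648e+10 − 1/6.59736e+10 = 1.37171e-11 m⁻¹.
v = √(1.578e+16 · 1.37171e-11) m/s ≈ 465.2 m/s = 0.09815 AU/year.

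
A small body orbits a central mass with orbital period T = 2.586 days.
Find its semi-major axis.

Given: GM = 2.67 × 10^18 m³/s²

Convert to SI: T = 2.586 days = 223430 s.
Invert Kepler's third law: a = (GM · T² / (4π²))^(1/3).
Substituting T = 223430 s and GM = 2.67e+18 m³/s²:
a = (2.67e+18 · (223430)² / (4π²))^(1/3) m
a ≈ 1.5e+09 m = 1.5 Gm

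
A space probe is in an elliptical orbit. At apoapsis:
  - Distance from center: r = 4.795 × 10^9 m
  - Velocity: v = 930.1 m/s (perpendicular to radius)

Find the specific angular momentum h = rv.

With v perpendicular to r, h = r · v.
h = 4.795e+09 · 930.1 m²/s ≈ 4.46e+12 m²/s.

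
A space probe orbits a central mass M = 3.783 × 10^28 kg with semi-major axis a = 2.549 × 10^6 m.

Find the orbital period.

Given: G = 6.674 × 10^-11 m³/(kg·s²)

GM = G · M = 6.674e-11 · 3.783e+28 = 2.52477e+18 m³/s².
Kepler's third law: T = 2π √(a³ / GM).
Substituting a = 2.549e+06 m and GM = 2.52477e+18 m³/s²:
T = 2π √((2.549e+06)³ / 2.52477e+18) s
T ≈ 16.09 s = 16.09 seconds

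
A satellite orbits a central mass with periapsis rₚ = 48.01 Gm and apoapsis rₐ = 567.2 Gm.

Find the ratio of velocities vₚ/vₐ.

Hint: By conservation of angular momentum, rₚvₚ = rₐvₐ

Convert to SI: rₚ = 48.01 Gm = 4.801e+10 m; rₐ = 567.2 Gm = 5.672e+11 m.
Conservation of angular momentum gives rₚvₚ = rₐvₐ, so vₚ/vₐ = rₐ/rₚ.
vₚ/vₐ = 5.672e+11 / 4.801e+10 ≈ 11.81.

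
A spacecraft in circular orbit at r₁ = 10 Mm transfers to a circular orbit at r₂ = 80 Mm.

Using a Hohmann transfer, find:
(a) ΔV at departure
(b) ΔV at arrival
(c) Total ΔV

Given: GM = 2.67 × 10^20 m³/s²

Convert to SI: r₁ = 10 Mm = 1e+07 m; r₂ = 80 Mm = 8e+07 m.
Transfer semi-major axis: a_t = (r₁ + r₂)/2 = (1e+07 + 8e+07)/2 = 4.5e+07 m.
Circular speeds: v₁ = √(GM/r₁) = 5.1672e+06 m/s, v₂ = √(GM/r₂) = 1.82688e+06 m/s.
Transfer speeds (vis-viva v² = GM(2/r − 1/a_t)): v₁ᵗ = 6.88961e+06 m/s, v₂ᵗ = 861201 m/s.
(a) ΔV₁ = |v₁ᵗ − v₁| ≈ 1.722e+06 m/s = 1722 km/s.
(b) ΔV₂ = |v₂ − v₂ᵗ| ≈ 9.657e+05 m/s = 965.7 km/s.
(c) ΔV_total = ΔV₁ + ΔV₂ ≈ 2.688e+06 m/s = 2688 km/s.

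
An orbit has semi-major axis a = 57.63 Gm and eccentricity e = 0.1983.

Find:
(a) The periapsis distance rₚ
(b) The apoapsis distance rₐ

Convert to SI: a = 57.63 Gm = 5.763e+10 m.
(a) rₚ = a(1 − e) = 5.763e+10 · (1 − 0.1983) = 5.763e+10 · 0.8017 ≈ 4.62e+10 m = 46.2 Gm.
(b) rₐ = a(1 + e) = 5.763e+10 · (1 + 0.1983) = 5.763e+10 · 1.1983 ≈ 6.906e+10 m = 69.06 Gm.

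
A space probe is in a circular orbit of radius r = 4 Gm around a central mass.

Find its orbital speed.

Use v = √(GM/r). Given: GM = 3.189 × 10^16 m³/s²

Convert to SI: r = 4 Gm = 4e+09 m.
For a circular orbit, gravity supplies the centripetal force, so v = √(GM / r).
v = √(3.189e+16 / 4e+09) m/s ≈ 2824 m/s = 2.824 km/s.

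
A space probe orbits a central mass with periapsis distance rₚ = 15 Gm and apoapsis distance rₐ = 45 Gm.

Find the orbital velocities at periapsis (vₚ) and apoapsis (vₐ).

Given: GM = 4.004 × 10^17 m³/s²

Convert to SI: rₚ = 15 Gm = 1.5e+10 m; rₐ = 45 Gm = 4.5e+10 m.
Use the vis-viva equation v² = GM(2/r − 1/a) with a = (rₚ + rₐ)/2 = (1.5e+10 + 4.5e+10)/2 = 3e+10 m.
vₚ = √(GM · (2/rₚ − 1/a)) = √(4.004e+17 · (2/1.5e+10 − 1/3e+10)) m/s ≈ 6328 m/s = 6.328 km/s.
vₐ = √(GM · (2/rₐ − 1/a)) = √(4.004e+17 · (2/4.5e+10 − 1/3e+10)) m/s ≈ 2109 m/s = 2.109 km/s.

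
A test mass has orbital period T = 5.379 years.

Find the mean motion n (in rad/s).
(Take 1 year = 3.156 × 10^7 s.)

Convert to SI: T = 5.379 years = 1.69761e+08 s.
n = 2π / T.
n = 2π / 1.69761e+08 s ≈ 3.701e-08 rad/s.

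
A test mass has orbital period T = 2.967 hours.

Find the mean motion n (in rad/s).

Convert to SI: T = 2.967 hours = 10681.2 s.
n = 2π / T.
n = 2π / 10681.2 s ≈ 0.0005882 rad/s.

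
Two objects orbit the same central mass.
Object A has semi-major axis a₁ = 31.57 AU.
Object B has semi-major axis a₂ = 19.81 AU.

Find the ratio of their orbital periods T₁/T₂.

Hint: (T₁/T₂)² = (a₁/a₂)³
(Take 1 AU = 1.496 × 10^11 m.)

Convert to SI: a₁ = 31.57 AU = 4.72287e+12 m; a₂ = 19.81 AU = 2.96358e+12 m.
From Kepler's third law, (T₁/T₂)² = (a₁/a₂)³, so T₁/T₂ = (a₁/a₂)^(3/2).
a₁/a₂ = 4.72287e+12 / 2.96358e+12 = 1.59364.
T₁/T₂ = (1.59364)^(3/2) ≈ 2.012.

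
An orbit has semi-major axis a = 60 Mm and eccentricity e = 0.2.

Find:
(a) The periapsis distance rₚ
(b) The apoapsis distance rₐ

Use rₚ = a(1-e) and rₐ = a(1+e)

Convert to SI: a = 60 Mm = 6e+07 m.
(a) rₚ = a(1 − e) = 6e+07 · (1 − 0.2) = 6e+07 · 0.8 ≈ 4.8e+07 m = 48 Mm.
(b) rₐ = a(1 + e) = 6e+07 · (1 + 0.2) = 6e+07 · 1.2 ≈ 7.2e+07 m = 72 Mm.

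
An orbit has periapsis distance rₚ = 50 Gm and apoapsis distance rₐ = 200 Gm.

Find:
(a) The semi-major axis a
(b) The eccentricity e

Convert to SI: rₚ = 50 Gm = 5e+10 m; rₐ = 200 Gm = 2e+11 m.
(a) a = (rₚ + rₐ) / 2 = (5e+10 + 2e+11) / 2 ≈ 1.25e+11 m = 125 Gm.
(b) e = (rₐ − rₚ) / (rₐ + rₚ) = (2e+11 − 5e+10) / (2e+11 + 5e+10) ≈ 0.6.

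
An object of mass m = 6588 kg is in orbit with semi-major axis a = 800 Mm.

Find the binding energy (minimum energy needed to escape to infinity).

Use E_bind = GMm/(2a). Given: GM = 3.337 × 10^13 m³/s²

Convert to SI: a = 800 Mm = 8e+08 m.
Total orbital energy is E = −GMm/(2a); binding energy is E_bind = −E = GMm/(2a).
E_bind = 3.337e+13 · 6588 / (2 · 8e+08) J ≈ 1.374e+08 J = 137.4 MJ.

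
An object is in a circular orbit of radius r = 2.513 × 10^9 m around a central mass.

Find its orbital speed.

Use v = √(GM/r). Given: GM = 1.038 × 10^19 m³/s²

For a circular orbit, gravity supplies the centripetal force, so v = √(GM / r).
v = √(1.038e+19 / 2.513e+09) m/s ≈ 6.427e+04 m/s = 64.27 km/s.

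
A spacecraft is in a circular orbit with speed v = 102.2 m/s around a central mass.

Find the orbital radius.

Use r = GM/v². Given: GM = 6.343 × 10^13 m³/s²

For a circular orbit, v² = GM / r, so r = GM / v².
r = 6.343e+13 / (102.2)² m ≈ 6.073e+09 m = 6.073 Gm.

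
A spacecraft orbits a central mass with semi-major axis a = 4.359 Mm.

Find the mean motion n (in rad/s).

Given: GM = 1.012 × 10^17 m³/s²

Convert to SI: a = 4.359 Mm = 4.359e+06 m.
n = √(GM / a³).
n = √(1.012e+17 / (4.359e+06)³) rad/s ≈ 0.03496 rad/s.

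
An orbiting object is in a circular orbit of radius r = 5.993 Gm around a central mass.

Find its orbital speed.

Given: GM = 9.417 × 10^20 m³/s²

Convert to SI: r = 5.993 Gm = 5.993e+09 m.
For a circular orbit, gravity supplies the centripetal force, so v = √(GM / r).
v = √(9.417e+20 / 5.993e+09) m/s ≈ 3.964e+05 m/s = 396.4 km/s.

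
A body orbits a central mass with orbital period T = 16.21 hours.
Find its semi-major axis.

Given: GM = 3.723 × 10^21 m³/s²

Convert to SI: T = 16.21 hours = 58356 s.
Invert Kepler's third law: a = (GM · T² / (4π²))^(1/3).
Substituting T = 58356 s and GM = 3.723e+21 m³/s²:
a = (3.723e+21 · (58356)² / (4π²))^(1/3) m
a ≈ 6.848e+09 m = 6.848 × 10^9 m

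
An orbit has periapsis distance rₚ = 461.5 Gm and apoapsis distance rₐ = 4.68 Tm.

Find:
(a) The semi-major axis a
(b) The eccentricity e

Convert to SI: rₚ = 461.5 Gm = 4.615e+11 m; rₐ = 4.68 Tm = 4.68e+12 m.
(a) a = (rₚ + rₐ) / 2 = (4.615e+11 + 4.68e+12) / 2 ≈ 2.571e+12 m = 2.571 Tm.
(b) e = (rₐ − rₚ) / (rₐ + rₚ) = (4.68e+12 − 4.615e+11) / (4.68e+12 + 4.615e+11) ≈ 0.8205.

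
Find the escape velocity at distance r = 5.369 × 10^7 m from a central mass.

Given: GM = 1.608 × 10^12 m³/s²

Escape velocity comes from setting total energy to zero: ½v² − GM/r = 0 ⇒ v_esc = √(2GM / r).
v_esc = √(2 · 1.608e+12 / 5.369e+07) m/s ≈ 244.7 m/s = 244.7 m/s.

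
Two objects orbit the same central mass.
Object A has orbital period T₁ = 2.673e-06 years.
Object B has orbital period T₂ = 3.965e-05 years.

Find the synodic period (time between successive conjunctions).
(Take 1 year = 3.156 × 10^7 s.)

Convert to SI: T₁ = 2.673e-06 years = 84.3599 s; T₂ = 3.965e-05 years = 1251.35 s.
T_syn = |T₁ · T₂ / (T₁ − T₂)|.
T_syn = |84.3599 · 1251.35 / (84.3599 − 1251.35)| s ≈ 90.46 s = 2.866e-06 years.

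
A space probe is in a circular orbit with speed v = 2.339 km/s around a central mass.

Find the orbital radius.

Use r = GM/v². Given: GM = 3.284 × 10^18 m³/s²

Convert to SI: v = 2.339 km/s = 2339 m/s.
For a circular orbit, v² = GM / r, so r = GM / v².
r = 3.284e+18 / (2339)² m ≈ 6.003e+11 m = 600.3 Gm.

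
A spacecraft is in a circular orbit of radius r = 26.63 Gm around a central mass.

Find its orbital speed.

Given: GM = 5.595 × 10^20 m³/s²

Convert to SI: r = 26.63 Gm = 2.663e+10 m.
For a circular orbit, gravity supplies the centripetal force, so v = √(GM / r).
v = √(5.595e+20 / 2.663e+10) m/s ≈ 1.449e+05 m/s = 144.9 km/s.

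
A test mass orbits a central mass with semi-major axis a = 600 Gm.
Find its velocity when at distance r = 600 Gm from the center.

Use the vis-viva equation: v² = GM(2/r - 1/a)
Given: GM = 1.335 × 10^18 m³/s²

Convert to SI: a = 600 Gm = 6e+11 m; r = 600 Gm = 6e+11 m.
Vis-viva: v = √(GM · (2/r − 1/a)).
2/r − 1/a = 2/6e+11 − 1/6e+11 = 1.66667e-12 m⁻¹.
v = √(1.335e+18 · 1.66667e-12) m/s ≈ 1492 m/s = 1.492 km/s.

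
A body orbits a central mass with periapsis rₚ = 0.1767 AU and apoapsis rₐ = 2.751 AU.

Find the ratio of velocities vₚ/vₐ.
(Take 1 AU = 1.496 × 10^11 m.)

Convert to SI: rₚ = 0.1767 AU = 2.64343e+10 m; rₐ = 2.751 AU = 4.1155e+11 m.
Conservation of angular momentum gives rₚvₚ = rₐvₐ, so vₚ/vₐ = rₐ/rₚ.
vₚ/vₐ = 4.1155e+11 / 2.64343e+10 ≈ 15.57.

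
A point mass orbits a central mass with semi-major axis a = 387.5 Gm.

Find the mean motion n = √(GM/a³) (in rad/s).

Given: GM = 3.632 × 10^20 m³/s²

Convert to SI: a = 387.5 Gm = 3.875e+11 m.
n = √(GM / a³).
n = √(3.632e+20 / (3.875e+11)³) rad/s ≈ 7.901e-08 rad/s.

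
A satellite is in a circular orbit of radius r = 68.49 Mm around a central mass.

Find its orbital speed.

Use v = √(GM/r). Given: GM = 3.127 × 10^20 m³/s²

Convert to SI: r = 68.49 Mm = 6.849e+07 m.
For a circular orbit, gravity supplies the centripetal force, so v = √(GM / r).
v = √(3.127e+20 / 6.849e+07) m/s ≈ 2.137e+06 m/s = 2137 km/s.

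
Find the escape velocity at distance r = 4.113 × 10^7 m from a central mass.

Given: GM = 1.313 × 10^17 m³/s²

Escape velocity comes from setting total energy to zero: ½v² − GM/r = 0 ⇒ v_esc = √(2GM / r).
v_esc = √(2 · 1.313e+17 / 4.113e+07) m/s ≈ 7.99e+04 m/s = 79.9 km/s.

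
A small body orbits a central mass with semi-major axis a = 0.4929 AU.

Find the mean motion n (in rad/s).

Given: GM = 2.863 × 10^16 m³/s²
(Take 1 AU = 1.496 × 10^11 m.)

Convert to SI: a = 0.4929 AU = 7.37378e+10 m.
n = √(GM / a³).
n = √(2.863e+16 / (7.37378e+10)³) rad/s ≈ 8.45e-09 rad/s.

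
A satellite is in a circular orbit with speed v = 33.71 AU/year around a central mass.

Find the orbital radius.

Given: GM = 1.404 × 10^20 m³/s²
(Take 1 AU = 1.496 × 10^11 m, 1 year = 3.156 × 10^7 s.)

Convert to SI: v = 33.71 AU/year = 159791 m/s.
For a circular orbit, v² = GM / r, so r = GM / v².
r = 1.404e+20 / (159791)² m ≈ 5.499e+09 m = 0.03676 AU.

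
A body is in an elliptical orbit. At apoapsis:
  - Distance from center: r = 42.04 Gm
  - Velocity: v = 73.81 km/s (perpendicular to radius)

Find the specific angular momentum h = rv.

Convert to SI: r = 42.04 Gm = 4.204e+10 m; v = 73.81 km/s = 73810 m/s.
With v perpendicular to r, h = r · v.
h = 4.204e+10 · 73810 m²/s ≈ 3.103e+15 m²/s.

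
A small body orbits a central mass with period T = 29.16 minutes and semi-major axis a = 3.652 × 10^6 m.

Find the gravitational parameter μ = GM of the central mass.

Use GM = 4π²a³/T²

Convert to SI: T = 29.16 minutes = 1749.6 s.
GM = 4π² · a³ / T².
GM = 4π² · (3.652e+06)³ / (1749.6)² m³/s² ≈ 6.282e+14 m³/s² = 6.282 × 10^14 m³/s².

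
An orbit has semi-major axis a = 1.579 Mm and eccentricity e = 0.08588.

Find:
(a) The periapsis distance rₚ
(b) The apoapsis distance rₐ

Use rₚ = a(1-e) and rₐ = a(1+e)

Convert to SI: a = 1.579 Mm = 1.579e+06 m.
(a) rₚ = a(1 − e) = 1.579e+06 · (1 − 0.08588) = 1.579e+06 · 0.91412 ≈ 1.443e+06 m = 1.443 Mm.
(b) rₐ = a(1 + e) = 1.579e+06 · (1 + 0.08588) = 1.579e+06 · 1.08588 ≈ 1.715e+06 m = 1.715 Mm.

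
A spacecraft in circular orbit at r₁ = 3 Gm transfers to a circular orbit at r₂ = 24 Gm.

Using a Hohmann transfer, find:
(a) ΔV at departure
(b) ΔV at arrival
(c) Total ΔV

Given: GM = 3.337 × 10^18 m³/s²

Convert to SI: r₁ = 3 Gm = 3e+09 m; r₂ = 24 Gm = 2.4e+10 m.
Transfer semi-major axis: a_t = (r₁ + r₂)/2 = (3e+09 + 2.4e+10)/2 = 1.35e+10 m.
Circular speeds: v₁ = √(GM/r₁) = 33351.7 m/s, v₂ = √(GM/r₂) = 11791.6 m/s.
Transfer speeds (vis-viva v² = GM(2/r − 1/a_t)): v₁ᵗ = 44468.9 m/s, v₂ᵗ = 5558.61 m/s.
(a) ΔV₁ = |v₁ᵗ − v₁| ≈ 1.112e+04 m/s = 11.12 km/s.
(b) ΔV₂ = |v₂ − v₂ᵗ| ≈ 6233 m/s = 6.233 km/s.
(c) ΔV_total = ΔV₁ + ΔV₂ ≈ 1.735e+04 m/s = 17.35 km/s.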